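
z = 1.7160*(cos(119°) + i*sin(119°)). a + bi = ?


a = 1.7160*cos(119°) = 1.7160*(-0.4848) = -0.8319
b = 1.7160*sin(119°) = 1.7160*0.8746 = 1.5008

-0.8319 + 1.5008i


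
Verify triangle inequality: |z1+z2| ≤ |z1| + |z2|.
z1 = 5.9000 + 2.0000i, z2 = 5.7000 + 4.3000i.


|z1| = sqrt(5.9^2 + 2^2) = sqrt(38.81) = 6.2298
|z2| = sqrt(5.7^2 + 4.3^2) = sqrt(50.98) = 7.1400
z1+z2 = 11.6000 + 6.3000i
|z1+z2| = sqrt(174.25) = 13.2004
|z1|+|z2| = 6.2298 + 7.1400 = 13.3698

|z1+z2| = 13.2004 ≤ |z1|+|z2| = 13.3698 (verified)


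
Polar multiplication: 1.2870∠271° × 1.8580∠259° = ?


r = 1.2870 * 1.8580 = 2.3912
theta = 271° + 259° = 530° = 170° (mod 360)

2.3912 cis(170°)


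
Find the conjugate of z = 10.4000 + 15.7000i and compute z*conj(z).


z_bar = 10.4000 - 15.7000i
z*z_bar = 10.4^2 + 15.7^2 = 108.16 + 246.49 = 354.65

z_bar = 10.4000 - 15.7000i, z*z_bar = 354.65


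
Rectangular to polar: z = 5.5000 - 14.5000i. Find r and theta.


r = sqrt(30.25+210.25) = sqrt(240.5) = 15.5081
theta = atan2(-14.5, 5.5) = -69.2277 degrees

r = 15.5081, theta = -69.2277 degrees


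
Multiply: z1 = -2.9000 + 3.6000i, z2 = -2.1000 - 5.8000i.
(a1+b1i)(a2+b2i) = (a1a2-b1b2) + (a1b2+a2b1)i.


Real = -2.9*(-2.1) - 3.6*(-5.8) = 6.09 - (-20.88) = 26.97
Imag = -2.9*(-5.8) - (2.1)*3.6 = 16.82 - (7.56) = 9.26

26.9700 + 9.2600i


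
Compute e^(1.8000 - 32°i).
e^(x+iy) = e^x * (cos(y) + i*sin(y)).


e^1.8000 = 6.0496
cos(-32°) = 0.84805
sin(-32°) = -0.52992
Real = 6.0496*0.84805 = 5.1304
Imag = 6.0496*(-0.52992) = -3.2058

5.1304 - 3.2058i


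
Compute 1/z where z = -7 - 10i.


|z|^2 = 49+100 = 149
1/z = (-7 + 10i)/149

1/z = -0.0470 + 0.0671i


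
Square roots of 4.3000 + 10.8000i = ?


|z| = sqrt(18.49+116.64) = 11.6245
sqrt((|z|+a)/2) = sqrt((11.6245+4.3)/2) = sqrt(7.9623) = 2.8217
sqrt((|z|-a)/2) = sqrt((11.6245-4.3)/2) = sqrt(3.6623) = 1.9137

±(2.8217 + 1.9137i) i.e. 2.8217 + 1.9137i and -2.8217 - 1.9137i


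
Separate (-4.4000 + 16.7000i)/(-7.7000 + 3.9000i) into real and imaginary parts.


Multiply by conjugate: (-4.4000 + 16.7000i)(-7.7000 - 3.9000i) / ((-7.7)^2 + 3.9^2)
Numerator real = -4.4*(-7.7) + 16.7*3.9 = 99.01
Numerator imag = 16.7*(-7.7) - (-4.4)*3.9 = -111.43
Denominator = 74.5
Re(z) = 99.01/74.5 = 1.3290
Im(z) = -111.43/74.5 = -1.4957

Re(z) = 1.3290, Im(z) = -1.4957


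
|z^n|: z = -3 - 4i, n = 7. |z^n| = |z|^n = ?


|z| = sqrt(9+16) = sqrt(25) = 5
|z^7| = |z|^7 = 5^7 = 78125

|z^7| = 78125


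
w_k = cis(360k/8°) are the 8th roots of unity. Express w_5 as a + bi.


Angle = 360*5/8 = 225°
a = cos(225°) = -0.7071
b = sin(225°) = -0.7071

-0.7071 - 0.7071i


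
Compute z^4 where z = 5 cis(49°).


r^4 = 5^4 = 625
n*theta = 4*49° = 196° = 196° (mod 360)
a = 625*cos(196°) = -600.7886
b = 625*sin(196°) = -172.2733

625 cis(196°) = -600.7886 - 172.2733i


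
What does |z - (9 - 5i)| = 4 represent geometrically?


|z - z0| = r is a circle with center z0 and radius r.
Center = (9, -5), radius = 4

Circle with center (9, -5) and radius 4


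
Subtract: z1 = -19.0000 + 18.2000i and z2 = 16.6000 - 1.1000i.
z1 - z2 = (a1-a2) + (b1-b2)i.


Real: -19 - 16.6 = -35.6
Imag: 18.2 + 1.1 = 19.3

-35.6000 + 19.3000i


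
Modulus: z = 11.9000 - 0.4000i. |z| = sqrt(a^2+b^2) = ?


|z| = sqrt(11.9^2 + (-0.4)^2) = sqrt(141.61 + 0.16) = sqrt(141.77) = 11.9067

|z| = 11.9067


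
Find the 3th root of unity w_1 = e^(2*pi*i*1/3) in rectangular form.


Angle = 360*1/3 = 120°
a = cos(120°) = -0.5000
b = sin(120°) = 0.8660

-0.5000 + 0.8660i


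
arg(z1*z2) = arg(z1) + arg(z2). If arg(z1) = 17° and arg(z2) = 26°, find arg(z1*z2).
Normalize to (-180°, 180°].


arg(z1*z2) = 17° + 26° = 43°
Normalized to (-180°, 180°]: 43°

43°


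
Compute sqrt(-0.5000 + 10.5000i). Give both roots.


|z| = sqrt(0.25+110.25) = 10.5119
sqrt((|z|+a)/2) = sqrt((10.5119+(-0.5))/2) = sqrt(5.0059) = 2.2374
sqrt((|z|-a)/2) = sqrt((10.5119-(-0.5))/2) = sqrt(5.5059) = 2.3465

±(2.2374 + 2.3465i) i.e. 2.2374 + 2.3465i and -2.2374 - 2.3465i


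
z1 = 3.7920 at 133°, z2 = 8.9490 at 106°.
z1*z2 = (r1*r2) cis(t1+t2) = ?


r = 3.7920 * 8.9490 = 33.9346
theta = 133° + 106° = 239° = 239° (mod 360)

33.9346 cis(239°)


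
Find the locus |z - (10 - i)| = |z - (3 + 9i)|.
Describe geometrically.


Equal distances means the locus is the perpendicular bisector of z1 and z2.
Midpoint = ((10+3)/2, (-1+9)/2) = (6.5000, 4.0000)

Perpendicular bisector through (6.5000, 4.0000)


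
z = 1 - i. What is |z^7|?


|z| = sqrt(1+1) = sqrt(2) = 1.4142
|z^7| = |z|^7 = (sqrt(2))^7 = 2^3 * sqrt(2) = 8*sqrt(2)

|z^7| = 8*sqrt(2) ≈ 11.3137


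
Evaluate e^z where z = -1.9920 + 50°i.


e^-1.9920 = 0.1364
cos(50°) = 0.6428
sin(50°) = 0.766
Real = 0.1364*0.6428 = 0.0877
Imag = 0.1364*0.766 = 0.1045

0.0877 + 0.1045i


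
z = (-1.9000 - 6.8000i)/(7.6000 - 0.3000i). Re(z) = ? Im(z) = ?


Multiply by conjugate: (-1.9000 - 6.8000i)(7.6000 + 0.3000i) / (7.6^2 + (-0.3)^2)
Numerator real = -1.9*7.6 - (6.8)*(-0.3) = -12.4
Numerator imag = -6.8*7.6 - (-1.9)*(-0.3) = -52.25
Denominator = 57.85
Re(z) = -12.4/57.85 = -0.2143
Im(z) = -52.25/57.85 = -0.9032

Re(z) = -0.2143, Im(z) = -0.9032


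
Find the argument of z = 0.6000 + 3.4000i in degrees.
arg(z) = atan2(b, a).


Re = 0.6, Im = 3.4
arg = atan2(3.4, 0.6) = 79.9920 degrees

arg(z) = 79.9920 degrees


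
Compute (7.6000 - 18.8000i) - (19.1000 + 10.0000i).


Real: 7.6 - 19.1 = -11.5
Imag: -18.8 - 10 = -28.8

-11.5000 - 28.8000i


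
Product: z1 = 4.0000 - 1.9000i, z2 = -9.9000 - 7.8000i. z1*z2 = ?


Real = 4*(-9.9) - (-1.9)*(-7.8) = -39.6 - 14.82 = -54.42
Imag = 4*(-7.8) - (9.9)*(-1.9) = -31.2 + 18.81 = -12.39

-54.4200 - 12.3900i


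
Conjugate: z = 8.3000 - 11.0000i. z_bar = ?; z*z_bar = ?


z_bar = 8.3000 + 11.0000i
z*z_bar = 8.3^2 + (-11)^2 = 68.89 + 121 = 189.89

z_bar = 8.3000 + 11.0000i, z*z_bar = 189.89


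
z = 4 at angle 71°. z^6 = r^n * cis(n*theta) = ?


r^6 = 4^6 = 4096
n*theta = 6*71° = 426° = 66° (mod 360)
a = 4096*cos(66°) = 1665.9933
b = 4096*sin(66°) = 3741.8822

4096 cis(66°) = 1665.9933 + 3741.8822i


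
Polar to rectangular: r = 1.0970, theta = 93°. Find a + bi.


a = 1.0970*cos(93°) = 1.0970*(-0.0523) = -0.0574
b = 1.0970*sin(93°) = 1.0970*0.9986 = 1.0955

-0.0574 + 1.0955i


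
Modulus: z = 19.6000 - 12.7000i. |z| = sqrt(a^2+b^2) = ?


|z| = sqrt(19.6^2 + (-12.7)^2) = sqrt(384.16 + 161.29) = sqrt(545.45) = 23.3549

|z| = 23.3549


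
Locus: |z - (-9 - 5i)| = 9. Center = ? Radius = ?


|z - z0| = r is a circle with center z0 and radius r.
Center = (-9, -5), radius = 9

Circle with center (-9, -5) and radius 9


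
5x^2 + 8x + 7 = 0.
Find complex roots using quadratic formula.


disc = 8^2 - 4*5*7 = 64 - 140 = -76
sqrt(|disc|) = sqrt(76) = 8.7178
Real part = -8/(2*5) = -0.8000
Imag part = 8.7178/(2*5) = 0.8718

-0.8000 ± 0.8718i


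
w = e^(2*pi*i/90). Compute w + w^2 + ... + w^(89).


With w = e^(2*pi*i/90), all 90 of the 90th roots of unity w^0 = 1, w, ..., w^(89) sum to 0: 1 + w + ... + w^(89) = (1 - w^90)/(1 - w) = 0 since w^90 = 1, w ≠ 1.
Removing the root 1: w + w^2 + ... + w^(89) = 0 - 1 = -1

Sum = -1


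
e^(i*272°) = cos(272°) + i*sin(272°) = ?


cos(272°) = 0.0349
sin(272°) = -0.9994

e^(i*272°) = 0.0349 - 0.9994i


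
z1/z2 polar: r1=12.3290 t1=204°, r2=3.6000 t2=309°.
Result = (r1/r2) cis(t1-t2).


r = 12.3290 / 3.6000 = 3.4247
theta = 204° - 309° = -105° = 255° (mod 360)

3.4247 cis(255°)


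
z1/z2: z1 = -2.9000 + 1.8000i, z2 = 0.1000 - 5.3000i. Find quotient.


Conjugate of z2 = 0.1000 + 5.3000i
Numerator: (-2.9000 + 1.8000i)(0.1000 + 5.3000i) = -9.8300 - 15.1900i
Denominator: 0.1^2 + (-5.3)^2 = 28.1
Result = (-9.8300 - 15.1900i)/28.1

-0.3498 - 0.5406i


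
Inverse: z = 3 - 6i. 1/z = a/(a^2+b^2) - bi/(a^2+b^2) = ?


|z|^2 = 9+36 = 45
1/z = (3 + 6i)/45

1/z = 0.0667 + 0.1333i


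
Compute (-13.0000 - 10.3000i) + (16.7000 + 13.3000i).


Real: -13 + 16.7 = 3.7
Imag: -10.3 + 13.3 = 3

3.7000 + 3.0000i


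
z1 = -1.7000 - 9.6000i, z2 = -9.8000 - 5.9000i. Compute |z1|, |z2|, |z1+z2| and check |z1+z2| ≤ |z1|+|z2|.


|z1| = sqrt((-1.7)^2 + (-9.6)^2) = sqrt(95.05) = 9.7494
|z2| = sqrt((-9.8)^2 + (-5.9)^2) = sqrt(130.85) = 11.4390
z1+z2 = -11.5000 - 15.5000i
|z1+z2| = sqrt(372.5) = 19.3003
|z1|+|z2| = 9.7494 + 11.4390 = 21.1884

|z1+z2| = 19.3003 ≤ |z1|+|z2| = 21.1884 (verified)


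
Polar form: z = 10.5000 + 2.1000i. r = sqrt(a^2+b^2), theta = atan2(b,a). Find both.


r = sqrt(110.25+4.41) = sqrt(114.66) = 10.7079
theta = atan2(2.1, 10.5) = 11.3099 degrees

r = 10.7079, theta = 11.3099 degrees


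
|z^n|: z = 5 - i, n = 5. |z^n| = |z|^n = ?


|z| = sqrt(25+1) = sqrt(26) = 5.0990
|z^5| = |z|^5 = (sqrt(26))^5 = 26^2 * sqrt(26) = 676*sqrt(26)

|z^5| = 676*sqrt(26) ≈ 3446.9372


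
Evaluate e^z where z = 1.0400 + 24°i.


e^1.0400 = 2.8292
cos(24°) = 0.91355
sin(24°) = 0.40674
Real = 2.8292*0.91355 = 2.5846
Imag = 2.8292*0.40674 = 1.1507

2.5846 + 1.1507i


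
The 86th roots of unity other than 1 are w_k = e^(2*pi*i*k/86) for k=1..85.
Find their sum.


With w = e^(2*pi*i/86), all 86 of the 86th roots of unity w^0 = 1, w, ..., w^(85) sum to 0: 1 + w + ... + w^(85) = (1 - w^86)/(1 - w) = 0 since w^86 = 1, w ≠ 1.
Removing the root 1: w + w^2 + ... + w^(85) = 0 - 1 = -1

Sum = -1


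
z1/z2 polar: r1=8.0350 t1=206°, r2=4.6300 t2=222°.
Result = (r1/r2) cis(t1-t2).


r = 8.0350 / 4.6300 = 1.7354
theta = 206° - 222° = -16° = 344° (mod 360)

1.7354 cis(344°)


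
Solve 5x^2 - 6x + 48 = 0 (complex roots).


disc = (-6)^2 - 4*5*48 = 36 - 960 = -924
sqrt(|disc|) = sqrt(924) = 30.3974
Real part = 6/(2*5) = 0.6000
Imag part = 30.3974/(2*5) = 3.0397

0.6000 ± 3.0397i


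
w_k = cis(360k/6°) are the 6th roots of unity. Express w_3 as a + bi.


Angle = 360*3/6 = 180°
a = cos(180°) = -1.0000
b = sin(180°) = 0

-1.0000 + 0i


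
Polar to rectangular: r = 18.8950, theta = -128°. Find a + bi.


a = 18.8950*cos(-128°) = 18.8950*(-0.61566) = -11.6329
b = 18.8950*sin(-128°) = 18.8950*(-0.788011) = -14.8895

-11.6329 - 14.8895i


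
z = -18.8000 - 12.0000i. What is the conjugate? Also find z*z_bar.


z_bar = -18.8000 + 12.0000i
z*z_bar = (-18.8)^2 + (-12)^2 = 353.44 + 144 = 497.44

z_bar = -18.8000 + 12.0000i, z*z_bar = 497.44


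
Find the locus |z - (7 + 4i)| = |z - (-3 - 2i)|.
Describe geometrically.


Equal distances means the locus is the perpendicular bisector of z1 and z2.
Midpoint = ((7+(-3))/2, (4+(-2))/2) = (2.0000, 1.0000)

Perpendicular bisector through (2.0000, 1.0000)


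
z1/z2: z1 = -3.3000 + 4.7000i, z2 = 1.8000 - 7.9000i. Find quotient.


Conjugate of z2 = 1.8000 + 7.9000i
Numerator: (-3.3000 + 4.7000i)(1.8000 + 7.9000i) = -43.0700 - 17.6100i
Denominator: 1.8^2 + (-7.9)^2 = 65.65
Result = (-43.0700 - 17.6100i)/65.65

-0.6561 - 0.2682i


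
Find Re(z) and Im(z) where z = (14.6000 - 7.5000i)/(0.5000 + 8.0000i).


Multiply by conjugate: (14.6000 - 7.5000i)(0.5000 - 8.0000i) / (0.5^2 + 8^2)
Numerator real = 14.6*0.5 - (7.5)*8 = -52.7
Numerator imag = -7.5*0.5 - 14.6*8 = -120.55
Denominator = 64.25
Re(z) = -52.7/64.25 = -0.8202
Im(z) = -120.55/64.25 = -1.8763

Re(z) = -0.8202, Im(z) = -1.8763


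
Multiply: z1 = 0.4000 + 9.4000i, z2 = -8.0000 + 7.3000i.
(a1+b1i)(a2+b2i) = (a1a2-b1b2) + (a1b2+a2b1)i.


Real = 0.4*(-8) - 9.4*7.3 = -3.2 - 68.62 = -71.82
Imag = 0.4*7.3 - (8)*9.4 = 2.92 - (75.2) = -72.28

-71.8200 - 72.2800i


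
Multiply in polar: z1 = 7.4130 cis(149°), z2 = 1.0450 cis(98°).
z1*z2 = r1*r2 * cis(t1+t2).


r = 7.4130 * 1.0450 = 7.7466
theta = 149° + 98° = 247° = 247° (mod 360)

7.7466 cis(247°)


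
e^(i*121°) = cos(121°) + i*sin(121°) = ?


cos(121°) = -0.5150
sin(121°) = 0.8572

e^(i*121°) = -0.5150 + 0.8572i


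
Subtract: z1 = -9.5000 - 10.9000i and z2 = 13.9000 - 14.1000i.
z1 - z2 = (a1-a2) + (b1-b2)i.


Real: -9.5 - 13.9 = -23.4
Imag: -10.9 + 14.1 = 3.2

-23.4000 + 3.2000i


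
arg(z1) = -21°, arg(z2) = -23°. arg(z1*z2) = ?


arg(z1*z2) = -21° - 23° = -44°
Normalized to (-180°, 180°]: -44°

-44°


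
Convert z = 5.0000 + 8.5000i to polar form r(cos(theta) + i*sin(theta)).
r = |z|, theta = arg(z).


r = sqrt(25+72.25) = sqrt(97.25) = 9.8615
theta = atan2(8.5, 5) = 59.5345 degrees

r = 9.8615, theta = 59.5345 degrees


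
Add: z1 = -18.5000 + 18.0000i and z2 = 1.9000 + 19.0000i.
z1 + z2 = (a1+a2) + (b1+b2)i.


Real: -18.5 + 1.9 = -16.6
Imag: 18 + 19 = 37

-16.6000 + 37.0000i


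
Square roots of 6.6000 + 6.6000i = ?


|z| = sqrt(43.56+43.56) = 9.3338
sqrt((|z|+a)/2) = sqrt((9.3338+6.6)/2) = sqrt(7.9669) = 2.8226
sqrt((|z|-a)/2) = sqrt((9.3338-6.6)/2) = sqrt(1.3669) = 1.1691

±(2.8226 + 1.1691i) i.e. 2.8226 + 1.1691i and -2.8226 - 1.1691i


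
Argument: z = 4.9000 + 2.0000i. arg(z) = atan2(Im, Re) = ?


Re = 4.9, Im = 2
arg = atan2(2, 4.9) = 22.2035 degrees

arg(z) = 22.2035 degrees


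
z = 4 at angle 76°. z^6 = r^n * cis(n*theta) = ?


r^6 = 4^6 = 4096
n*theta = 6*76° = 456° = 96° (mod 360)
a = 4096*cos(96°) = -428.1486
b = 4096*sin(96°) = 4073.5617

4096 cis(96°) = -428.1486 + 4073.5617i


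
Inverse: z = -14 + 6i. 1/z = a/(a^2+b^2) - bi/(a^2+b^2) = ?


|z|^2 = 196+36 = 232
1/z = (-14 - 6i)/232

1/z = -0.0603 - 0.0259i


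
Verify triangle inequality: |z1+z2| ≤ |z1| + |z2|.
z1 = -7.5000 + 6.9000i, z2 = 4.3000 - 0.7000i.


|z1| = sqrt((-7.5)^2 + 6.9^2) = sqrt(103.86) = 10.1912
|z2| = sqrt(4.3^2 + (-0.7)^2) = sqrt(18.98) = 4.3566
z1+z2 = -3.2000 + 6.2000i
|z1+z2| = sqrt(48.68) = 6.9771
|z1|+|z2| = 10.1912 + 4.3566 = 14.5478

|z1+z2| = 6.9771 ≤ |z1|+|z2| = 14.5478 (verified)


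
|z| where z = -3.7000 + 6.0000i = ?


|z| = sqrt((-3.7)^2 + 6^2) = sqrt(13.69 + 36) = sqrt(49.69) = 7.0491

|z| = 7.0491


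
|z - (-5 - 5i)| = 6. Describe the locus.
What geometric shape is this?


|z - z0| = r is a circle with center z0 and radius r.
Center = (-5, -5), radius = 6

Circle with center (-5, -5) and radius 6


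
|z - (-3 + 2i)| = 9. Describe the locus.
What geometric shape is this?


|z - z0| = r is a circle with center z0 and radius r.
Center = (-3, 2), radius = 9

Circle with center (-3, 2) and radius 9


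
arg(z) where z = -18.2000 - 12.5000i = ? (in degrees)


Re = -18.2, Im = -12.5
arg = atan2(-12.5, -18.2) = -145.5182 degrees

arg(z) = -145.5182 degrees


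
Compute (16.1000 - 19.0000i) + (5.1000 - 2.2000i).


Real: 16.1 + 5.1 = 21.2
Imag: -19 - 2.2 = -21.2

21.2000 - 21.2000i


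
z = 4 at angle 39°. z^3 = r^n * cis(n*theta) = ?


r^3 = 4^3 = 64
n*theta = 3*39° = 117° = 117° (mod 360)
a = 64*cos(117°) = -29.0554
b = 64*sin(117°) = 57.0244

64 cis(117°) = -29.0554 + 57.0244i


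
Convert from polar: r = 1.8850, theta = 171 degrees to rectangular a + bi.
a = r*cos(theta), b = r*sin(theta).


a = 1.8850*cos(171°) = 1.8850*(-0.9877) = -1.8618
b = 1.8850*sin(171°) = 1.8850*0.15643 = 0.2949

-1.8618 + 0.2949i


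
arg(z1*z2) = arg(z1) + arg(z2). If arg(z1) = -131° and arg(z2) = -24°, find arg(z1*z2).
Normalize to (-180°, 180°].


arg(z1*z2) = -131° - 24° = -155°
Normalized to (-180°, 180°]: -155°

-155°


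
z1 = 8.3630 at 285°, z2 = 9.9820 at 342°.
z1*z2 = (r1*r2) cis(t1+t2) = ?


r = 8.3630 * 9.9820 = 83.4795
theta = 285° + 342° = 627° = 267° (mod 360)

83.4795 cis(267°)


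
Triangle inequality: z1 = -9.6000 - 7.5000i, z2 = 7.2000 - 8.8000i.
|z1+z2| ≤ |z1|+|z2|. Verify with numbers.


|z1| = sqrt((-9.6)^2 + (-7.5)^2) = sqrt(148.41) = 12.1824
|z2| = sqrt(7.2^2 + (-8.8)^2) = sqrt(129.28) = 11.3701
z1+z2 = -2.4000 - 16.3000i
|z1+z2| = sqrt(271.45) = 16.4757
|z1|+|z2| = 12.1824 + 11.3701 = 23.5525

|z1+z2| = 16.4757 ≤ |z1|+|z2| = 23.5525 (verified)


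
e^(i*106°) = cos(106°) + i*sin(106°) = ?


cos(106°) = -0.2756
sin(106°) = 0.9613

e^(i*106°) = -0.2756 + 0.9613i


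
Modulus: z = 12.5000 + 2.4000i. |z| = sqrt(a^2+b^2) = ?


|z| = sqrt(12.5^2 + 2.4^2) = sqrt(156.25 + 5.76) = sqrt(162.01) = 12.7283

|z| = 12.7283


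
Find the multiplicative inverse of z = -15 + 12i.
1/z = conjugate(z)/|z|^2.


|z|^2 = 225+144 = 369
1/z = (-15 - 12i)/369

1/z = -0.0407 - 0.0325i


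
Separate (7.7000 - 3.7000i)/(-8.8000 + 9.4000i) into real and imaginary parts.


Multiply by conjugate: (7.7000 - 3.7000i)(-8.8000 - 9.4000i) / ((-8.8)^2 + 9.4^2)
Numerator real = 7.7*(-8.8) - (3.7)*9.4 = -102.54
Numerator imag = -3.7*(-8.8) - 7.7*9.4 = -39.82
Denominator = 165.8
Re(z) = -102.54/165.8 = -0.6185
Im(z) = -39.82/165.8 = -0.2402

Re(z) = -0.6185, Im(z) = -0.2402


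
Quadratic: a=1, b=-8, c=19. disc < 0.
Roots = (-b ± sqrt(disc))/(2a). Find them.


disc = (-8)^2 - 4*1*19 = 64 - 76 = -12
sqrt(|disc|) = sqrt(12) = 3.4641
Real part = 8/(2*1) = 4.0000
Imag part = 3.4641/(2*1) = 1.7321

4.0000 ± 1.7321i


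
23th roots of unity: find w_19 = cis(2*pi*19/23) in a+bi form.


Angle = 360*19/23 = 297.3913°
a = cos(297.3913°) = 0.4601
b = sin(297.3913°) = -0.8879

0.4601 - 0.8879i


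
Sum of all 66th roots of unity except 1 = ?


With w = e^(2*pi*i/66), all 66 of the 66th roots of unity w^0 = 1, w, ..., w^(65) sum to 0: 1 + w + ... + w^(65) = (1 - w^66)/(1 - w) = 0 since w^66 = 1, w ≠ 1.
Removing the root 1: w + w^2 + ... + w^(65) = 0 - 1 = -1

Sum = -1


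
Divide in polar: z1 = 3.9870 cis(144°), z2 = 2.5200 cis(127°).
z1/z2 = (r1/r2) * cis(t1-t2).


r = 3.9870 / 2.5200 = 1.5821
theta = 144° - 127° = 17° = 17° (mod 360)

1.5821 cis(17°)


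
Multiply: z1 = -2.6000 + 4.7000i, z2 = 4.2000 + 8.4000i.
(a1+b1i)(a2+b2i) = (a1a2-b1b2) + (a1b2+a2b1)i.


Real = -2.6*4.2 - 4.7*8.4 = -10.92 - 39.48 = -50.4
Imag = -2.6*8.4 + 4.2*4.7 = -21.84 + 19.74 = -2.1

-50.4000 - 2.1000i


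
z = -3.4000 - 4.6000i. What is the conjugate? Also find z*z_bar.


z_bar = -3.4000 + 4.6000i
z*z_bar = (-3.4)^2 + (-4.6)^2 = 11.56 + 21.16 = 32.72

z_bar = -3.4000 + 4.6000i, z*z_bar = 32.72


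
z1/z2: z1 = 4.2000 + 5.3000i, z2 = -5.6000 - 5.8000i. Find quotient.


Conjugate of z2 = -5.6000 + 5.8000i
Numerator: (4.2000 + 5.3000i)(-5.6000 + 5.8000i) = -54.2600 - 5.3200i
Denominator: (-5.6)^2 + (-5.8)^2 = 65
Result = (-54.2600 - 5.3200i)/65

-0.8348 - 0.0818i


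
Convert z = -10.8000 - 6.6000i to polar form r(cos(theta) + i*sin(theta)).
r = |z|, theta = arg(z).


r = sqrt(116.64+43.56) = sqrt(160.2) = 12.6570
theta = atan2(-6.6, -10.8) = -148.5704 degrees

r = 12.6570, theta = -148.5704 degrees


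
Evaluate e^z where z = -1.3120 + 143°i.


e^-1.3120 = 0.2693
cos(143°) = -0.7986
sin(143°) = 0.6018
Real = 0.2693*(-0.7986) = -0.2151
Imag = 0.2693*0.6018 = 0.1621

-0.2151 + 0.1621i


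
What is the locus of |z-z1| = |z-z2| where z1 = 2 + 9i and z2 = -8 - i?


Equal distances means the locus is the perpendicular bisector of z1 and z2.
Midpoint = ((2+(-8))/2, (9+(-1))/2) = (-3.0000, 4.0000)

Perpendicular bisector through (-3.0000, 4.0000)


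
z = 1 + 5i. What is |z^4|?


|z| = sqrt(1+25) = sqrt(26) = 5.0990
|z^4| = |z|^4 = (sqrt(26))^4 = 26^2 = 676

|z^4| = 676


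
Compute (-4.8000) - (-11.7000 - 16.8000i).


Real: -4.8 + 11.7 = 6.9
Imag: 0 + 16.8 = 16.8

6.9000 + 16.8000i


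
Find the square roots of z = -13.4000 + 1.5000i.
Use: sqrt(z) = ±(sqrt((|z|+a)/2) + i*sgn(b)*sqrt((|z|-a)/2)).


|z| = sqrt(179.56+2.25) = 13.4837
sqrt((|z|+a)/2) = sqrt((13.4837+(-13.4))/2) = sqrt(0.0418) = 0.2046
sqrt((|z|-a)/2) = sqrt((13.4837-(-13.4))/2) = sqrt(13.4418) = 3.6663

±(0.2046 + 3.6663i) i.e. 0.2046 + 3.6663i and -0.2046 - 3.6663i


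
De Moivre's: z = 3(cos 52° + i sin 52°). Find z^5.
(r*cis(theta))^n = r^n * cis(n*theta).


r^5 = 3^5 = 243
n*theta = 5*52° = 260° = 260° (mod 360)
a = 243*cos(260°) = -42.1965
b = 243*sin(260°) = -239.3083

243 cis(260°) = -42.1965 - 239.3083i


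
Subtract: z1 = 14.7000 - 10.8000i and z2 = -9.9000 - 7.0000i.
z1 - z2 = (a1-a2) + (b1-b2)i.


Real: 14.7 + 9.9 = 24.6
Imag: -10.8 + 7 = -3.8

24.6000 - 3.8000i


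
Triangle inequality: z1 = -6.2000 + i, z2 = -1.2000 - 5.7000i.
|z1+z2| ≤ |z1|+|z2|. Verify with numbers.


|z1| = sqrt((-6.2)^2 + 1^2) = sqrt(39.44) = 6.2801
|z2| = sqrt((-1.2)^2 + (-5.7)^2) = sqrt(33.93) = 5.8249
z1+z2 = -7.4000 - 4.7000i
|z1+z2| = sqrt(76.85) = 8.7664
|z1|+|z2| = 6.2801 + 5.8249 = 12.1050

|z1+z2| = 8.7664 ≤ |z1|+|z2| = 12.1050 (verified)


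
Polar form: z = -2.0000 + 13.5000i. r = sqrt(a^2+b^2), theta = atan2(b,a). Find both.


r = sqrt(4+182.25) = sqrt(186.25) = 13.6473
theta = atan2(13.5, -2) = 98.4270 degrees

r = 13.6473, theta = 98.4270 degrees


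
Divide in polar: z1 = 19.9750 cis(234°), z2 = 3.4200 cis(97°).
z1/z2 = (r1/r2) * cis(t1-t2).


r = 19.9750 / 3.4200 = 5.8406
theta = 234° - 97° = 137° = 137° (mod 360)

5.8406 cis(137°)


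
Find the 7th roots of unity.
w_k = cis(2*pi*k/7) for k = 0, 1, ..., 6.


The 7th roots of unity are cis(360k/7°) for k=0..6
Angle step = 360/7 = 51.4286°
Primitive root: cis(51.4286°)
Primitive root = 0.6235 + 0.7818i

7 roots at angles: 0°, 51.4286°, 102.8571°, 154.2857°, 205.7143°, 257.1429°, 308.5714°


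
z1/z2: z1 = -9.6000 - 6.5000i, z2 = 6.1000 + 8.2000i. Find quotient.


Conjugate of z2 = 6.1000 - 8.2000i
Numerator: (-9.6000 - 6.5000i)(6.1000 - 8.2000i) = -111.8600 + 39.0700i
Denominator: 6.1^2 + 8.2^2 = 104.45
Result = (-111.8600 + 39.0700i)/104.45

-1.0709 + 0.3741i


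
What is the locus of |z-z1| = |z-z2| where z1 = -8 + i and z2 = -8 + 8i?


Equal distances means the locus is the perpendicular bisector of z1 and z2.
Midpoint = ((-8+(-8))/2, (1+8)/2) = (-8.0000, 4.5000)

Perpendicular bisector through (-8.0000, 4.5000)


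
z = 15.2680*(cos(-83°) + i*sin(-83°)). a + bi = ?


a = 15.2680*cos(-83°) = 15.2680*0.12187 = 1.8607
b = 15.2680*sin(-83°) = 15.2680*(-0.992546) = -15.1542

1.8607 - 15.1542i


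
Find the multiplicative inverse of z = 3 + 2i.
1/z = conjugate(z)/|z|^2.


|z|^2 = 9+4 = 13
1/z = (3 - 2i)/13

1/z = 0.2308 - 0.1538i


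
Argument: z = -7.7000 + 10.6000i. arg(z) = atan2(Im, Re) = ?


Re = -7.7, Im = 10.6
arg = atan2(10.6, -7.7) = 125.9952 degrees

arg(z) = 125.9952 degrees


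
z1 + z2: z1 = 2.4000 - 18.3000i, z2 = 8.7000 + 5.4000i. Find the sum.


Real: 2.4 + 8.7 = 11.1
Imag: -18.3 + 5.4 = -12.9

11.1000 - 12.9000i


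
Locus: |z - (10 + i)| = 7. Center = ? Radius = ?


|z - z0| = r is a circle with center z0 and radius r.
Center = (10, 1), radius = 7

Circle with center (10, 1) and radius 7


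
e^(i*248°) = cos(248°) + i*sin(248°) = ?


cos(248°) = -0.3746
sin(248°) = -0.9272

e^(i*248°) = -0.3746 - 0.9272i


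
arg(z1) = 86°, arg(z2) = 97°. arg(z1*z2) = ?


arg(z1*z2) = 86° + 97° = 183°
Normalized to (-180°, 180°]: -177°

-177°


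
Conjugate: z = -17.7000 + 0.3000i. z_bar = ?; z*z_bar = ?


z_bar = -17.7000 - 0.3000i
z*z_bar = (-17.7)^2 + 0.3^2 = 313.29 + 0.09 = 313.38

z_bar = -17.7000 - 0.3000i, z*z_bar = 313.38


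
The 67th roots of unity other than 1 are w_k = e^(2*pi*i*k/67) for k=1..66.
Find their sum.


With w = e^(2*pi*i/67), all 67 of the 67th roots of unity w^0 = 1, w, ..., w^(66) sum to 0: 1 + w + ... + w^(66) = (1 - w^67)/(1 - w) = 0 since w^67 = 1, w ≠ 1.
Removing the root 1: w + w^2 + ... + w^(66) = 0 - 1 = -1

Sum = -1


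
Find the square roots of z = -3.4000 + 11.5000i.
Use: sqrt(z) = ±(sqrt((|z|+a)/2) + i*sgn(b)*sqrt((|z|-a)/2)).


|z| = sqrt(11.56+132.25) = 11.9921
sqrt((|z|+a)/2) = sqrt((11.9921+(-3.4))/2) = sqrt(4.2960) = 2.0727
sqrt((|z|-a)/2) = sqrt((11.9921-(-3.4))/2) = sqrt(7.6960) = 2.7742

±(2.0727 + 2.7742i) i.e. 2.0727 + 2.7742i and -2.0727 - 2.7742i


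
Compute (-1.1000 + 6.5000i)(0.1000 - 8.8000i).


Real = -1.1*0.1 - 6.5*(-8.8) = -0.11 - (-57.2) = 57.09
Imag = -1.1*(-8.8) + 0.1*6.5 = 9.68 + 0.65 = 10.33

57.0900 + 10.3300i


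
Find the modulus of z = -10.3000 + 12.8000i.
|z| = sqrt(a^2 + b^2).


|z| = sqrt((-10.3)^2 + 12.8^2) = sqrt(106.09 + 163.84) = sqrt(269.93) = 16.4295

|z| = 16.4295


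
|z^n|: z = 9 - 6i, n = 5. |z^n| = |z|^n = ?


|z| = sqrt(81+36) = sqrt(117) = 10.8167
|z^5| = |z|^5 = (sqrt(117))^5 = 117^2 * sqrt(117) = 13689*sqrt(117)

|z^5| = 13689*sqrt(117) ≈ 148069.1742


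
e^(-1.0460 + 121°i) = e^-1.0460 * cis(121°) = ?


e^-1.0460 = 0.35134
cos(121°) = -0.51504
sin(121°) = 0.8572
Real = 0.35134*(-0.51504) = -0.1810
Imag = 0.35134*0.8572 = 0.3012

-0.1810 + 0.3012i


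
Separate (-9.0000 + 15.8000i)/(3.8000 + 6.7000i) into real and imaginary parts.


Multiply by conjugate: (-9.0000 + 15.8000i)(3.8000 - 6.7000i) / (3.8^2 + 6.7^2)
Numerator real = -9*3.8 + 15.8*6.7 = 71.66
Numerator imag = 15.8*3.8 - (-9)*6.7 = 120.34
Denominator = 59.33
Re(z) = 71.66/59.33 = 1.2078
Im(z) = 120.34/59.33 = 2.0283

Re(z) = 1.2078, Im(z) = 2.0283


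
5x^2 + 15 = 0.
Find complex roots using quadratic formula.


disc = 0^2 - 4*5*15 = 0 - 300 = -300
sqrt(|disc|) = sqrt(300) = 17.3205
Real part = 0/(2*5) = 0
Imag part = 17.3205/(2*5) = 1.7321

0 ± 1.7321i


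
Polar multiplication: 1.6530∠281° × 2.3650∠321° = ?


r = 1.6530 * 2.3650 = 3.9093
theta = 281° + 321° = 602° = 242° (mod 360)

3.9093 cis(242°)


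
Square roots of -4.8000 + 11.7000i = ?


|z| = sqrt(23.04+136.89) = 12.6463
sqrt((|z|+a)/2) = sqrt((12.6463+(-4.8))/2) = sqrt(3.9232) = 1.9807
sqrt((|z|-a)/2) = sqrt((12.6463-(-4.8))/2) = sqrt(8.7232) = 2.9535

±(1.9807 + 2.9535i) i.e. 1.9807 + 2.9535i and -1.9807 - 2.9535i


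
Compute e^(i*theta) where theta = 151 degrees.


cos(151°) = -0.8746
sin(151°) = 0.4848

e^(i*151°) = -0.8746 + 0.4848i


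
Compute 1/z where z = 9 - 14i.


|z|^2 = 81+196 = 277
1/z = (9 + 14i)/277

1/z = 0.0325 + 0.0505i


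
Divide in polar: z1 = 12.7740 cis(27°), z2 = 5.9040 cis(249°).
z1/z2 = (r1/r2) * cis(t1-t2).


r = 12.7740 / 5.9040 = 2.1636
theta = 27° - 249° = -222° = 138° (mod 360)

2.1636 cis(138°)


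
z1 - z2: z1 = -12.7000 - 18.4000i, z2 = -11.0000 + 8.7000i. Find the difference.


Real: -12.7 + 11 = -1.7
Imag: -18.4 - 8.7 = -27.1

-1.7000 - 27.1000i


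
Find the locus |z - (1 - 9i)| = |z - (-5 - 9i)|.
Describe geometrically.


Equal distances means the locus is the perpendicular bisector of z1 and z2.
Midpoint = ((1+(-5))/2, (-9+(-9))/2) = (-2.0000, -9.0000)

Perpendicular bisector through (-2.0000, -9.0000)


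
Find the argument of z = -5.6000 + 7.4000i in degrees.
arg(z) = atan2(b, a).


Re = -5.6, Im = 7.4
arg = atan2(7.4, -5.6) = 127.1169 degrees

arg(z) = 127.1169 degrees


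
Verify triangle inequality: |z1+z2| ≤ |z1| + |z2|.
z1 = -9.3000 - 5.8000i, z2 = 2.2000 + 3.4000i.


|z1| = sqrt((-9.3)^2 + (-5.8)^2) = sqrt(120.13) = 10.9604
|z2| = sqrt(2.2^2 + 3.4^2) = sqrt(16.4) = 4.0497
z1+z2 = -7.1000 - 2.4000i
|z1+z2| = sqrt(56.17) = 7.4947
|z1|+|z2| = 10.9604 + 4.0497 = 15.0101

|z1+z2| = 7.4947 ≤ |z1|+|z2| = 15.0101 (verified)


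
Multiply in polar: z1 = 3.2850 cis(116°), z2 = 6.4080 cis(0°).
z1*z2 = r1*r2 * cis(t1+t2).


r = 3.2850 * 6.4080 = 21.0503
theta = 116° + 0° = 116° = 116° (mod 360)

21.0503 cis(116°)


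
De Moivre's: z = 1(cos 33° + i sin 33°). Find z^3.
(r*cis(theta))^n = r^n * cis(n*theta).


r^3 = 1^3 = 1
n*theta = 3*33° = 99° = 99° (mod 360)
a = 1*cos(99°) = -0.1564
b = 1*sin(99°) = 0.9877

1 cis(99°) = -0.1564 + 0.9877i


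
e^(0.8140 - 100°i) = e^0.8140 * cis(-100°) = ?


e^0.8140 = 2.2569
cos(-100°) = -0.17365
sin(-100°) = -0.9848
Real = 2.2569*(-0.17365) = -0.3919
Imag = 2.2569*(-0.9848) = -2.2226

-0.3919 - 2.2226i


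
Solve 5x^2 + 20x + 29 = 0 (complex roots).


disc = 20^2 - 4*5*29 = 400 - 580 = -180
sqrt(|disc|) = sqrt(180) = 13.4164
Real part = -20/(2*5) = -2.0000
Imag part = 13.4164/(2*5) = 1.3416

-2.0000 ± 1.3416i


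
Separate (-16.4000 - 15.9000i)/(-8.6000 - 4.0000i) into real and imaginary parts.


Multiply by conjugate: (-16.4000 - 15.9000i)(-8.6000 + 4.0000i) / ((-8.6)^2 + (-4)^2)
Numerator real = -16.4*(-8.6) - (15.9)*(-4) = 204.64
Numerator imag = -15.9*(-8.6) - (-16.4)*(-4) = 71.14
Denominator = 89.96
Re(z) = 204.64/89.96 = 2.2748
Im(z) = 71.14/89.96 = 0.7908

Re(z) = 2.2748, Im(z) = 0.7908


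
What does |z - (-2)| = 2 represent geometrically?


|z - z0| = r is a circle with center z0 and radius r.
Center = (-2, 0), radius = 2

Circle with center (-2, 0) and radius 2


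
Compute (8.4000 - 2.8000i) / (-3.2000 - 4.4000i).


Conjugate of z2 = -3.2000 + 4.4000i
Numerator: (8.4000 - 2.8000i)(-3.2000 + 4.4000i) = -14.5600 + 45.9200i
Denominator: (-3.2)^2 + (-4.4)^2 = 29.6
Result = (-14.5600 + 45.9200i)/29.6

-0.4919 + 1.5514i


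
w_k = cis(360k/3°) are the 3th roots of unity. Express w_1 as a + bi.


Angle = 360*1/3 = 120°
a = cos(120°) = -0.5000
b = sin(120°) = 0.8660

-0.5000 + 0.8660i


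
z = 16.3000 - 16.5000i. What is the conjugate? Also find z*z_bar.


z_bar = 16.3000 + 16.5000i
z*z_bar = 16.3^2 + (-16.5)^2 = 265.69 + 272.25 = 537.94

z_bar = 16.3000 + 16.5000i, z*z_bar = 537.94


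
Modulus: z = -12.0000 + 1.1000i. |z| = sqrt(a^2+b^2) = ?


|z| = sqrt((-12)^2 + 1.1^2) = sqrt(144 + 1.21) = sqrt(145.21) = 12.0503

|z| = 12.0503


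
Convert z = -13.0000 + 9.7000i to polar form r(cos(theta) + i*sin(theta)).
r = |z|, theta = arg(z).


r = sqrt(169+94.09) = sqrt(263.09) = 16.2200
theta = atan2(9.7, -13) = 143.2714 degrees

r = 16.2200, theta = 143.2714 degrees


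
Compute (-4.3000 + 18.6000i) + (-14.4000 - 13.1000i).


Real: -4.3 - 14.4 = -18.7
Imag: 18.6 - 13.1 = 5.5

-18.7000 + 5.5000i


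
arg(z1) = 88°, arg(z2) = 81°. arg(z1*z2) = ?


arg(z1*z2) = 88° + 81° = 169°
Normalized to (-180°, 180°]: 169°

169°


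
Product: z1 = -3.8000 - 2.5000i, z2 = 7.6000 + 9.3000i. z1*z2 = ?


Real = -3.8*7.6 - (-2.5)*9.3 = -28.88 - (-23.25) = -5.63
Imag = -3.8*9.3 + 7.6*(-2.5) = -35.34 - (19) = -54.34

-5.6300 - 54.3400i


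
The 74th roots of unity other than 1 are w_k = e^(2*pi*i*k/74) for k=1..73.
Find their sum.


With w = e^(2*pi*i/74), all 74 of the 74th roots of unity w^0 = 1, w, ..., w^(73) sum to 0: 1 + w + ... + w^(73) = (1 - w^74)/(1 - w) = 0 since w^74 = 1, w ≠ 1.
Removing the root 1: w + w^2 + ... + w^(73) = 0 - 1 = -1

Sum = -1


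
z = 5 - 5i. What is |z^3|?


|z| = sqrt(25+25) = sqrt(50) = 7.0711
|z^3| = |z|^3 = (sqrt(50))^3 = 50*sqrt(50)

|z^3| = 50*sqrt(50) ≈ 353.5534


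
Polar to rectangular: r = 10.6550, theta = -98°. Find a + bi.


a = 10.6550*cos(-98°) = 10.6550*(-0.13917) = -1.4829
b = 10.6550*sin(-98°) = 10.6550*(-0.99027) = -10.5513

-1.4829 - 10.5513i


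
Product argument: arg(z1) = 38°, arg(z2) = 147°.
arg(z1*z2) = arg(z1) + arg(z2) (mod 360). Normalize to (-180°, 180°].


arg(z1*z2) = 38° + 147° = 185°
Normalized to (-180°, 180°]: -175°

-175°


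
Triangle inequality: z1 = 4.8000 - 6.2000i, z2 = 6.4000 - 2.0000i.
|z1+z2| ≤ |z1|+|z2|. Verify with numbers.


|z1| = sqrt(4.8^2 + (-6.2)^2) = sqrt(61.48) = 7.8409
|z2| = sqrt(6.4^2 + (-2)^2) = sqrt(44.96) = 6.7052
z1+z2 = 11.2000 - 8.2000i
|z1+z2| = sqrt(192.68) = 13.8809
|z1|+|z2| = 7.8409 + 6.7052 = 14.5461

|z1+z2| = 13.8809 ≤ |z1|+|z2| = 14.5461 (verified)


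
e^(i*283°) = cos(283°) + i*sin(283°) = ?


cos(283°) = 0.2250
sin(283°) = -0.9744

e^(i*283°) = 0.2250 - 0.9744i


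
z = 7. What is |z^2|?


|z| = sqrt(49+0) = sqrt(49) = 7
|z^2| = |z|^2 = 7^2 = 49

|z^2| = 49


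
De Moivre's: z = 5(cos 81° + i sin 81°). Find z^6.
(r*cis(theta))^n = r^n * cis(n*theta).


r^6 = 5^6 = 15625
n*theta = 6*81° = 486° = 126° (mod 360)
a = 15625*cos(126°) = -9184.1446
b = 15625*sin(126°) = 12640.8905

15625 cis(126°) = -9184.1446 + 12640.8905i


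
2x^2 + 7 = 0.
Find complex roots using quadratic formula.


disc = 0^2 - 4*2*7 = 0 - 56 = -56
sqrt(|disc|) = sqrt(56) = 7.4833
Real part = 0/(2*2) = 0
Imag part = 7.4833/(2*2) = 1.8708

0 ± 1.8708i


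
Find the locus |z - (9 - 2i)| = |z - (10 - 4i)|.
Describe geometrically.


Equal distances means the locus is the perpendicular bisector of z1 and z2.
Midpoint = ((9+10)/2, (-2+(-4))/2) = (9.5000, -3.0000)

Perpendicular bisector through (9.5000, -3.0000)


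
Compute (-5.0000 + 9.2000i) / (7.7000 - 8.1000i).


Conjugate of z2 = 7.7000 + 8.1000i
Numerator: (-5.0000 + 9.2000i)(7.7000 + 8.1000i) = -113.0200 + 30.3400i
Denominator: 7.7^2 + (-8.1)^2 = 124.9
Result = (-113.0200 + 30.3400i)/124.9

-0.9049 + 0.2429i


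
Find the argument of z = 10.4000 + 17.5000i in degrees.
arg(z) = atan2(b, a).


Re = 10.4, Im = 17.5
arg = atan2(17.5, 10.4) = 59.2776 degrees

arg(z) = 59.2776 degrees


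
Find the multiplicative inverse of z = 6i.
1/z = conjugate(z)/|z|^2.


|z|^2 = 0+36 = 36
1/z = (0 - 6i)/36

1/z = 0 - 0.1667i


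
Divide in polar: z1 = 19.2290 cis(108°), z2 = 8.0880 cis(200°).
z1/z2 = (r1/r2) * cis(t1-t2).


r = 19.2290 / 8.0880 = 2.3775
theta = 108° - 200° = -92° = 268° (mod 360)

2.3775 cis(268°)


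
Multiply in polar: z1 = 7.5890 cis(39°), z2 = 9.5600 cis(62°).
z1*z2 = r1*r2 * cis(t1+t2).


r = 7.5890 * 9.5600 = 72.5508
theta = 39° + 62° = 101° = 101° (mod 360)

72.5508 cis(101°)


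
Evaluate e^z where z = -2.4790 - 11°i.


e^-2.4790 = 0.0838
cos(-11°) = 0.9816
sin(-11°) = -0.1908
Real = 0.0838*0.9816 = 0.0823
Imag = 0.0838*(-0.1908) = -0.0160

0.0823 - 0.0160i


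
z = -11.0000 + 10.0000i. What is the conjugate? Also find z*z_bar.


z_bar = -11.0000 - 10.0000i
z*z_bar = (-11)^2 + 10^2 = 121 + 100 = 221

z_bar = -11.0000 - 10.0000i, z*z_bar = 221


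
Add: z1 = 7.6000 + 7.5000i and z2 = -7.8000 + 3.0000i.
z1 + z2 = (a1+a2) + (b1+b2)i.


Real: 7.6 - 7.8 = -0.2
Imag: 7.5 + 3 = 10.5

-0.2000 + 10.5000i


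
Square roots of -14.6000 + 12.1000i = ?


|z| = sqrt(213.16+146.41) = 18.9623
sqrt((|z|+a)/2) = sqrt((18.9623+(-14.6))/2) = sqrt(2.1812) = 1.4769
sqrt((|z|-a)/2) = sqrt((18.9623-(-14.6))/2) = sqrt(16.7812) = 4.0965

±(1.4769 + 4.0965i) i.e. 1.4769 + 4.0965i and -1.4769 - 4.0965i


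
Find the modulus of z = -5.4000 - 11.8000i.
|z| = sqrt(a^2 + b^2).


|z| = sqrt((-5.4)^2 + (-11.8)^2) = sqrt(29.16 + 139.24) = sqrt(168.4) = 12.9769

|z| = 12.9769


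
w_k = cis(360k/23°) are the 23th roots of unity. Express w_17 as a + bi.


Angle = 360*17/23 = 266.087°
a = cos(266.087°) = -0.0682
b = sin(266.087°) = -0.9977

-0.0682 - 0.9977i


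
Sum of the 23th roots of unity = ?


The sum of all 23th roots of unity is 0.
Geometric series: (1 - w^23)/(1 - w) = (1-1)/(1-w) = 0 since w^23 = 1, w ≠ 1.
Alternatively: coefficient of z^22 in z^23 - 1 is 0.

0


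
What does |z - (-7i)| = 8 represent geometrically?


|z - z0| = r is a circle with center z0 and radius r.
Center = (0, -7), radius = 8

Circle with center (0, -7) and radius 8


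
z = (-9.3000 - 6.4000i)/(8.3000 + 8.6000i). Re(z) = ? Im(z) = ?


Multiply by conjugate: (-9.3000 - 6.4000i)(8.3000 - 8.6000i) / (8.3^2 + 8.6^2)
Numerator real = -9.3*8.3 - (6.4)*8.6 = -132.23
Numerator imag = -6.4*8.3 - (-9.3)*8.6 = 26.86
Denominator = 142.85
Re(z) = -132.23/142.85 = -0.9257
Im(z) = 26.86/142.85 = 0.1880

Re(z) = -0.9257, Im(z) = 0.1880


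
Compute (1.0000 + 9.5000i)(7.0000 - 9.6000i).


Real = 1*7 - 9.5*(-9.6) = 7 - (-91.2) = 98.2
Imag = 1*(-9.6) + 7*9.5 = -9.6 + 66.5 = 56.9

98.2000 + 56.9000i


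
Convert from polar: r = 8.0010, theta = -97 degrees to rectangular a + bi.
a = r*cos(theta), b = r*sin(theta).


a = 8.0010*cos(-97°) = 8.0010*(-0.12187) = -0.9751
b = 8.0010*sin(-97°) = 8.0010*(-0.99255) = -7.9414

-0.9751 - 7.9414i


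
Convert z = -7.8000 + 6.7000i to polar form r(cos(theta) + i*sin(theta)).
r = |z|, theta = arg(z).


r = sqrt(60.84+44.89) = sqrt(105.73) = 10.2825
theta = atan2(6.7, -7.8) = 139.3383 degrees

r = 10.2825, theta = 139.3383 degrees


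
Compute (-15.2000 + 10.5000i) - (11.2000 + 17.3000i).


Real: -15.2 - 11.2 = -26.4
Imag: 10.5 - 17.3 = -6.8

-26.4000 - 6.8000i


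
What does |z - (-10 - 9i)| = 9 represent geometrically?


|z - z0| = r is a circle with center z0 and radius r.
Center = (-10, -9), radius = 9

Circle with center (-10, -9) and radius 9


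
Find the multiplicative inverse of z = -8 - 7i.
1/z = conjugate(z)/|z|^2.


|z|^2 = 64+49 = 113
1/z = (-8 + 7i)/113

1/z = -0.0708 + 0.0619i


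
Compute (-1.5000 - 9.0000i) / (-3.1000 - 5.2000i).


Conjugate of z2 = -3.1000 + 5.2000i
Numerator: (-1.5000 - 9.0000i)(-3.1000 + 5.2000i) = 51.4500 + 20.1000i
Denominator: (-3.1)^2 + (-5.2)^2 = 36.65
Result = (51.4500 + 20.1000i)/36.65

1.4038 + 0.5484i


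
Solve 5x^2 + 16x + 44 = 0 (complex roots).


disc = 16^2 - 4*5*44 = 256 - 880 = -624
sqrt(|disc|) = sqrt(624) = 24.9800
Real part = -16/(2*5) = -1.6000
Imag part = 24.9800/(2*5) = 2.4980

-1.6000 ± 2.4980i


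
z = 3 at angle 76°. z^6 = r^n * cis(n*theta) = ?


r^6 = 3^6 = 729
n*theta = 6*76° = 456° = 96° (mod 360)
a = 729*cos(96°) = -76.2012
b = 729*sin(96°) = 725.0065

729 cis(96°) = -76.2012 + 725.0065i


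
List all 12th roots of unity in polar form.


The 12th roots of unity are cis(360k/12°) for k=0..11
Angle step = 360/12 = 30°
Primitive root: cis(30°)
Primitive root = 0.8660 + 0.5000i

12 roots at angles: 0°, 30°, 60°, 90°, 120°, 150°, 180°, 210°, 240°, 270°, 300°, 330°


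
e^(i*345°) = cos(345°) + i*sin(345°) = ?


cos(345°) = 0.9659
sin(345°) = -0.2588

e^(i*345°) = 0.9659 - 0.2588i


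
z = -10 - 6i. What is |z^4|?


|z| = sqrt(100+36) = sqrt(136) = 11.6619
|z^4| = |z|^4 = (sqrt(136))^4 = 136^2 = 18496

|z^4| = 18496


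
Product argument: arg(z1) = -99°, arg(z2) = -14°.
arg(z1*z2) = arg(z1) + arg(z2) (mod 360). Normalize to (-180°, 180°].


arg(z1*z2) = -99° - 14° = -113°
Normalized to (-180°, 180°]: -113°

-113°


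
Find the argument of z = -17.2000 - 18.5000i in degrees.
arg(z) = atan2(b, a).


Re = -17.2, Im = -18.5
arg = atan2(-18.5, -17.2) = -132.9145 degrees

arg(z) = -132.9145 degrees


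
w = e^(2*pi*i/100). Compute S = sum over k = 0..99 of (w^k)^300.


The roots are w_k = w^k with w = e^(2*pi*i/100), and (w^k)^300 = (w^300)^k.
So S = 1 + u + u^2 + ... + u^(99) with u = w^300.
300 = 3*100 + 0, so 300 is a multiple of 100 and u = (w^100)^3 = 1.
Every one of the 100 terms equals 1: S = 100

S = 100


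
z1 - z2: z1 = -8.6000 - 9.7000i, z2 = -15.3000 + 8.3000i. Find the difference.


Real: -8.6 + 15.3 = 6.7
Imag: -9.7 - 8.3 = -18

6.7000 - 18.0000i


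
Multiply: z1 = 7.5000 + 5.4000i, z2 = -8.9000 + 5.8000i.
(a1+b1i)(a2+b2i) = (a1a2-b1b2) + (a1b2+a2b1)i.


Real = 7.5*(-8.9) - 5.4*5.8 = -66.75 - 31.32 = -98.07
Imag = 7.5*5.8 - (8.9)*5.4 = 43.5 - (48.06) = -4.56

-98.0700 - 4.5600i


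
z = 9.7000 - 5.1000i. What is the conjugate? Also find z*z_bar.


z_bar = 9.7000 + 5.1000i
z*z_bar = 9.7^2 + (-5.1)^2 = 94.09 + 26.01 = 120.1

z_bar = 9.7000 + 5.1000i, z*z_bar = 120.1


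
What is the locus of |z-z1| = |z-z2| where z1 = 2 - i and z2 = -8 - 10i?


Equal distances means the locus is the perpendicular bisector of z1 and z2.
Midpoint = ((2+(-8))/2, (-1+(-10))/2) = (-3.0000, -5.5000)

Perpendicular bisector through (-3.0000, -5.5000)


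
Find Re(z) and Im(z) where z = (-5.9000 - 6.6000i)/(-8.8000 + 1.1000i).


Multiply by conjugate: (-5.9000 - 6.6000i)(-8.8000 - 1.1000i) / ((-8.8)^2 + 1.1^2)
Numerator real = -5.9*(-8.8) - (6.6)*1.1 = 44.66
Numerator imag = -6.6*(-8.8) - (-5.9)*1.1 = 64.57
Denominator = 78.65
Re(z) = 44.66/78.65 = 0.5678
Im(z) = 64.57/78.65 = 0.8210

Re(z) = 0.5678, Im(z) = 0.8210
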